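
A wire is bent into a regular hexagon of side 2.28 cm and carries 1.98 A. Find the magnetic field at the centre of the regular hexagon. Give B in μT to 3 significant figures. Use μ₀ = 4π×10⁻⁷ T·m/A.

B ≈ 60.2 μT

Each side is a finite straight segment at perpendicular distance d = a/(2 tan(π/6)) = 0.01975 m from the centre, with end-angles ±π/6.
One side contributes B₁ = (μ₀I/4πd)·2 sin(π/6) = 1.00×10⁻⁵ T.
All 6 sides add in the same direction: B = 6 × 1.00×10⁻⁵ = 6.02×10⁻⁵ T.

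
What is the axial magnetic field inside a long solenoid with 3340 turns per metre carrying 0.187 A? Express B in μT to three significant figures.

B ≈ 785 μT

Inside a long solenoid, B = μ₀nI with n = 3340 turns/m.
B = 4π×10⁻⁷ × 3340 × 0.187 = 7.85×10⁻⁴ T.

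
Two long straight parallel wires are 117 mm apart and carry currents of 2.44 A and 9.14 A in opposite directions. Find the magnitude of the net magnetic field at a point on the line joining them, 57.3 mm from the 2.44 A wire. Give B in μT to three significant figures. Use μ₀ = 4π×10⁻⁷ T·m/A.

B ≈ 39.1 μT

Each long wire gives B = μ₀I/(2πd). Distances are d₁ = 0.0573 m and d₂ = 0.0597 m.
B₁ = 8.52×10⁻⁶ T, B₂ = 3.06×10⁻⁵ T.
Between antiparallel currents both contributions point the same way, so they add. B = B₁ + B₂ = 8.52×10⁻⁶ + 3.06×10⁻⁵ = 3.91×10⁻⁵ T.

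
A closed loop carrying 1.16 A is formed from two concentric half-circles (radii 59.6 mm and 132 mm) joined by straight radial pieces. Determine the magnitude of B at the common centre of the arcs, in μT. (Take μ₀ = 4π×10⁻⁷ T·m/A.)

The radial connectors point toward the centre, so dl × r̂ = 0 and they contribute nothing.
Each semicircle gives μ₀I/(4R): inner arc 6.11×10⁻⁶ T, outer arc 2.76×10⁻⁶ T.
The two arcs carry current in opposite angular senses, so their fields oppose: B = |6.11×10⁻⁶ − 2.76×10⁻⁶| = 3.35×10⁻⁶ T.

B ≈ 3.35 μT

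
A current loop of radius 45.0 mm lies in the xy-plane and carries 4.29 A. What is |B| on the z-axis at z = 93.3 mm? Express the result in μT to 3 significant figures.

On the axis of a circular loop, B = μ₀IR² / [2(R²+z²)^(3/2)].
R² + z² = (0.045)² + (0.0933)² = 0.01073 m², and (R²+z²)^(3/2) = 1.11×10⁻³ m³.
B = (4π×10⁻⁷ × 4.29 × 0.002025) / (2 × 1.11×10⁻³) = 4.91×10⁻⁶ T.

B ≈ 4.91 μT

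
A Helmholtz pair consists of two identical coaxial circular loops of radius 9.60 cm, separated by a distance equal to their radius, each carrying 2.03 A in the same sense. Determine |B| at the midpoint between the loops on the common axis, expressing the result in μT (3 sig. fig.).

B ≈ 19.0 μT

Each loop contributes B = μ₀IR²/[2(R²+z²)^(3/2)] on the axis, with z measured from that loop.
Loop 1 (z = 0.048 m): B₁ = 9.51×10⁻⁶ T. Loop 2 (z = 0.048 m): B₂ = 9.51×10⁻⁶ T.
The fields add: B = B₁ + B₂ = 1.90×10⁻⁵ T.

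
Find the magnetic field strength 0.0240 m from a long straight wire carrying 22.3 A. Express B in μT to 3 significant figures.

For an infinitely long straight wire, B = μ₀I/(2πd).
B = (4π×10⁻⁷ × 22.3) / (2π × 0.024) = 1.86×10⁻⁴ T.

B ≈ 186 μT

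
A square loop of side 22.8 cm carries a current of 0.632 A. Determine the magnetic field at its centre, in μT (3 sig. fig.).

B ≈ 3.14 μT

Each side is a finite straight segment at perpendicular distance d = a/(2 tan(π/4)) = 0.114 m from the centre, with end-angles ±π/4.
One side contributes B₁ = (μ₀I/4πd)·2 sin(π/4) = 7.84×10⁻⁷ T.
All 4 sides add in the same direction: B = 4 × 7.84×10⁻⁷ = 3.14×10⁻⁶ T.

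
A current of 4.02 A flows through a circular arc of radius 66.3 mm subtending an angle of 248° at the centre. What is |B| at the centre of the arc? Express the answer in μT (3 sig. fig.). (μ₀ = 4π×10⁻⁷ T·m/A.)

The Biot–Savart field of a circular arc at its centre is B = μ₀Iφ/(4πR), with φ = 4.328 rad.
B = (4π×10⁻⁷ × 4.02 × 4.328) / (4π × 0.0663) = 2.62×10⁻⁵ T.

B ≈ 26.2 μT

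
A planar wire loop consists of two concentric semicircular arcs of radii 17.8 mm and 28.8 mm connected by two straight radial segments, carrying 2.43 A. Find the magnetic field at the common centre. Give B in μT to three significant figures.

B ≈ 16.4 μT

The radial connectors point toward the centre, so dl × r̂ = 0 and they contribute nothing.
Each semicircle gives μ₀I/(4R): inner arc 4.29×10⁻⁵ T, outer arc 2.65×10⁻⁵ T.
The two arcs carry current in opposite angular senses, so their fields oppose: B = |4.29×10⁻⁵ − 2.65×10⁻⁵| = 1.64×10⁻⁵ T.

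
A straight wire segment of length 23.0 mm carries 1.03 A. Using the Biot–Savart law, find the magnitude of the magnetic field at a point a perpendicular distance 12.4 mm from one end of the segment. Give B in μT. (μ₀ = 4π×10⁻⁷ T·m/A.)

B ≈ 7.31 μT

For a finite straight segment, B = (μ₀I/4πd)(sinθ₁ + sinθ₂), where θ₁, θ₂ are the angles from the perpendicular to each end.
The perpendicular foot is at one end, so the two end-offsets along the wire are 0 and L = 0.023 m.
sinθ₁ = 0/√(0²+0.0124²) = 0.0000; sinθ₂ = 0.023/√(0.023²+0.0124²) = 0.8802.
B = (4π×10⁻⁷ × 1.03) / (4π × 0.0124) × (0.0000 + 0.8802) = 7.31×10⁻⁶ T.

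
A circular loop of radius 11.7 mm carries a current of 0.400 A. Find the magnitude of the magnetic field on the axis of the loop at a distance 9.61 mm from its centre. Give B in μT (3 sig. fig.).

On the axis of a circular loop, B = μ₀IR² / [2(R²+z²)^(3/2)].
R² + z² = (0.0117)² + (0.00961)² = 0.0002292 m², and (R²+z²)^(3/2) = 3.47×10⁻⁶ m³.
B = (4π×10⁻⁷ × 0.400 × 0.0001369) / (2 × 3.47×10⁻⁶) = 9.91×10⁻⁶ T.

B ≈ 9.91 μT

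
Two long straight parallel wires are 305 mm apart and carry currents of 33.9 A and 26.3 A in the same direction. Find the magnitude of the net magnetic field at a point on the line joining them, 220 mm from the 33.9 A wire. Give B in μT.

B ≈ 31.1 μT

Each long wire gives B = μ₀I/(2πd). Distances are d₁ = 0.22 m and d₂ = 0.085 m.
B₁ = 3.08×10⁻⁵ T, B₂ = 6.19×10⁻⁵ T.
Between parallel currents the two contributions point in opposite directions, so they subtract. B = |B₁ − B₂| = |3.08×10⁻⁵ − 6.19×10⁻⁵| = 3.11×10⁻⁵ T.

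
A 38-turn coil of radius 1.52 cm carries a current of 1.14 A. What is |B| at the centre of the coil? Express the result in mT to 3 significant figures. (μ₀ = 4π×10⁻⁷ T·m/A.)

B ≈ 1.79 mT

For an N-turn flat coil, B = Nμ₀I/(2R) with R = 0.0152 m.
B = 38 × 4.71×10⁻⁵ T = 1.79×10⁻³ T.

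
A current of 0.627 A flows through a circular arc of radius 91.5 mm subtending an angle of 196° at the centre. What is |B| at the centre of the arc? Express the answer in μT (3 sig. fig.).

B ≈ 2.34 μT

The Biot–Savart field of a circular arc at its centre is B = μ₀Iφ/(4πR), with φ = 3.421 rad.
B = (4π×10⁻⁷ × 0.627 × 3.421) / (4π × 0.0915) = 2.34×10⁻⁶ T.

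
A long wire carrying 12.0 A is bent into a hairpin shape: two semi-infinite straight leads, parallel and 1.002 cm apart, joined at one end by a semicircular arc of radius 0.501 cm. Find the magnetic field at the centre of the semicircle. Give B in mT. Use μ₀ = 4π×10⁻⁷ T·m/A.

B ≈ 1.23 mT

The semicircular arc contributes B_arc = μ₀I·π/(4πR) = μ₀I/(4R) = 7.52×10⁻⁴ T.
Each semi-infinite lead is at perpendicular distance R = 0.00501 m from the centre, with the perpendicular foot at its near end, so it contributes μ₀I/(4πR); both point the same way, together 4.79×10⁻⁴ T.
Arc and leads all point the same direction: B = 7.52×10⁻⁴ + 4.79×10⁻⁴ = 1.23×10⁻³ T.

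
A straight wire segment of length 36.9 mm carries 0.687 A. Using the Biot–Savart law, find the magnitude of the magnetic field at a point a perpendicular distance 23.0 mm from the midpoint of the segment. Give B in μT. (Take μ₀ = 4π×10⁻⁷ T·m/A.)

For a finite straight segment, B = (μ₀I/4πd)(sinθ₁ + sinθ₂), where θ₁, θ₂ are the angles from the perpendicular to each end.
The perpendicular from the point meets the wire at its midpoint, so each end is L/2 = 0.01845 m away along the wire.
sinθ₁ = 0.01845/√(0.01845²+0.023²) = 0.6257; sinθ₂ = 0.01845/√(0.01845²+0.023²) = 0.6257.
B = (4π×10⁻⁷ × 0.687) / (4π × 0.023) × (0.6257 + 0.6257) = 3.74×10⁻⁶ T.

B ≈ 3.74 μT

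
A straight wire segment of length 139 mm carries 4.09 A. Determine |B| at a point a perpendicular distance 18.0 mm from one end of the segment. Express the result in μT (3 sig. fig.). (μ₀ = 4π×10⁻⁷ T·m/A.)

For a finite straight segment, B = (μ₀I/4πd)(sinθ₁ + sinθ₂), where θ₁, θ₂ are the angles from the perpendicular to each end.
The perpendicular foot is at one end, so the two end-offsets along the wire are 0 and L = 0.139 m.
sinθ₁ = 0/√(0²+0.018²) = 0.0000; sinθ₂ = 0.139/√(0.139²+0.018²) = 0.9917.
B = (4π×10⁻⁷ × 4.09) / (4π × 0.018) × (0.0000 + 0.9917) = 2.25×10⁻⁵ T.

B ≈ 22.5 μT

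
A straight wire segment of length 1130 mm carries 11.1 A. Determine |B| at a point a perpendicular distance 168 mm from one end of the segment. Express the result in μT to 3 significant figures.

B ≈ 6.54 μT

For a finite straight segment, B = (μ₀I/4πd)(sinθ₁ + sinθ₂), where θ₁, θ₂ are the angles from the perpendicular to each end.
The perpendicular foot is at one end, so the two end-offsets along the wire are 0 and L = 1.13 m.
sinθ₁ = 0/√(0²+0.168²) = 0.0000; sinθ₂ = 1.13/√(1.13²+0.168²) = 0.9891.
B = (4π×10⁻⁷ × 11.1) / (4π × 0.168) × (0.0000 + 0.9891) = 6.54×10⁻⁶ T.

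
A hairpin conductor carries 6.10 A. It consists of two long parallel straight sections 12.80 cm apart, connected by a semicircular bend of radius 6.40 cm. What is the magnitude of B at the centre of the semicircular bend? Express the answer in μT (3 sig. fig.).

The semicircular arc contributes B_arc = μ₀I·π/(4πR) = μ₀I/(4R) = 2.99×10⁻⁵ T.
Each semi-infinite lead is at perpendicular distance R = 0.064 m from the centre, with the perpendicular foot at its near end, so it contributes μ₀I/(4πR); both point the same way, together 1.91×10⁻⁵ T.
Arc and leads all point the same direction: B = 2.99×10⁻⁵ + 1.91×10⁻⁵ = 4.90×10⁻⁵ T.

B ≈ 49.0 μT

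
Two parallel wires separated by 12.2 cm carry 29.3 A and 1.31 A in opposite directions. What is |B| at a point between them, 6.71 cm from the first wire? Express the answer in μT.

B ≈ 92.1 μT

Each long wire gives B = μ₀I/(2πd). Distances are d₁ = 0.0671 m and d₂ = 0.0549 m.
B₁ = 8.73×10⁻⁵ T, B₂ = 4.77×10⁻⁶ T.
Between antiparallel currents both contributions point the same way, so they add. B = B₁ + B₂ = 8.73×10⁻⁵ + 4.77×10⁻⁶ = 9.21×10⁻⁵ T.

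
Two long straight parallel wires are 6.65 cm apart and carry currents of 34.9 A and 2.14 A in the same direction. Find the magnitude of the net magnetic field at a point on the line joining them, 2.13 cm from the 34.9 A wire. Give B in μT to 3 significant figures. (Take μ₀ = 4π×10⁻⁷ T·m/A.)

Each long wire gives B = μ₀I/(2πd). Distances are d₁ = 0.0213 m and d₂ = 0.0452 m.
B₁ = 3.28×10⁻⁴ T, B₂ = 9.47×10⁻⁶ T.
Between parallel currents the two contributions point in opposite directions, so they subtract. B = |B₁ − B₂| = |3.28×10⁻⁴ − 9.47×10⁻⁶| = 3.18×10⁻⁴ T.

B ≈ 318 μT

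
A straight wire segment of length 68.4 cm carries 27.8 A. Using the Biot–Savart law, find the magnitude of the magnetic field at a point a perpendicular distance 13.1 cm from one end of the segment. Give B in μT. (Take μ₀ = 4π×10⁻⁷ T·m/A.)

B ≈ 20.8 μT

For a finite straight segment, B = (μ₀I/4πd)(sinθ₁ + sinθ₂), where θ₁, θ₂ are the angles from the perpendicular to each end.
The perpendicular foot is at one end, so the two end-offsets along the wire are 0 and L = 0.684 m.
sinθ₁ = 0/√(0²+0.131²) = 0.0000; sinθ₂ = 0.684/√(0.684²+0.131²) = 0.9821.
B = (4π×10⁻⁷ × 27.8) / (4π × 0.131) × (0.0000 + 0.9821) = 2.08×10⁻⁵ T.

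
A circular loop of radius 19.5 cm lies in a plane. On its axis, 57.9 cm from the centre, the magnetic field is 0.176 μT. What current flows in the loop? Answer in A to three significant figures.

I ≈ 1.68 A

On the axis of a loop, B = μ₀IR²/[2(R²+z²)^(3/2)], so I = 2B(R²+z²)^(3/2)/(μ₀R²).
R² + z² = 0.03803 + 0.3352 = 0.3733 m²; raised to 3/2 gives 0.228 m³.
I = 2 × 1.76×10⁻⁷ × 0.228 / (1.26×10⁻⁶ × 0.03803) = 1.68 A.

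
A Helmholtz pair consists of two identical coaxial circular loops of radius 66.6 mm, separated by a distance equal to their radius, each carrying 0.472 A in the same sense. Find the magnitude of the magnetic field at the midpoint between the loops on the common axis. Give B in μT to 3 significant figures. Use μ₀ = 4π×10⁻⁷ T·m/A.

B ≈ 6.37 μT

Each loop contributes B = μ₀IR²/[2(R²+z²)^(3/2)] on the axis, with z measured from that loop.
Loop 1 (z = 0.0333 m): B₁ = 3.19×10⁻⁶ T. Loop 2 (z = 0.0333 m): B₂ = 3.19×10⁻⁶ T.
The fields add: B = B₁ + B₂ = 6.37×10⁻⁶ T.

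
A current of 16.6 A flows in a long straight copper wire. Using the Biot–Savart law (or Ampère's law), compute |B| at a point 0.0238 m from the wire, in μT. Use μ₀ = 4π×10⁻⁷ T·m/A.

B ≈ 139 μT

For an infinitely long straight wire, B = μ₀I/(2πd).
B = (4π×10⁻⁷ × 16.6) / (2π × 0.0238) = 1.39×10⁻⁴ T.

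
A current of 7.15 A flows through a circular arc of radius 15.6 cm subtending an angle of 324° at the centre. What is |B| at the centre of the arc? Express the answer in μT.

B ≈ 25.9 μT

The Biot–Savart field of a circular arc at its centre is B = μ₀Iφ/(4πR), with φ = 5.655 rad.
B = (4π×10⁻⁷ × 7.15 × 5.655) / (4π × 0.156) = 2.59×10⁻⁵ T.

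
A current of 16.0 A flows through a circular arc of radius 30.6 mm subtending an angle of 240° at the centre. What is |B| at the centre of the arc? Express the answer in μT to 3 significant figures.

The Biot–Savart field of a circular arc at its centre is B = μ₀Iφ/(4πR), with φ = 4.189 rad.
B = (4π×10⁻⁷ × 16.0 × 4.189) / (4π × 0.0306) = 2.19×10⁻⁴ T.

B ≈ 219 μT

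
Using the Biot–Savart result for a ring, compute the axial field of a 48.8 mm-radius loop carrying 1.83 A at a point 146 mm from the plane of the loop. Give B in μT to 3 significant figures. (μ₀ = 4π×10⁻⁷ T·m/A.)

On the axis of a circular loop, B = μ₀IR² / [2(R²+z²)^(3/2)].
R² + z² = (0.0488)² + (0.146)² = 0.0237 m², and (R²+z²)^(3/2) = 3.65×10⁻³ m³.
B = (4π×10⁻⁷ × 1.83 × 0.002381) / (2 × 3.65×10⁻³) = 7.51×10⁻⁷ T.

B ≈ 0.751 μT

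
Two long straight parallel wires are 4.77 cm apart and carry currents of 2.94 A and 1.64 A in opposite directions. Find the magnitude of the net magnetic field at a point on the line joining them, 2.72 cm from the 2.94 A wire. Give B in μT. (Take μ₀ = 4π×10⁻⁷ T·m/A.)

B ≈ 37.6 μT

Each long wire gives B = μ₀I/(2πd). Distances are d₁ = 0.0272 m and d₂ = 0.0205 m.
B₁ = 2.16×10⁻⁵ T, B₂ = 1.60×10⁻⁵ T.
Between antiparallel currents both contributions point the same way, so they add. B = B₁ + B₂ = 2.16×10⁻⁵ + 1.60×10⁻⁵ = 3.76×10⁻⁵ T.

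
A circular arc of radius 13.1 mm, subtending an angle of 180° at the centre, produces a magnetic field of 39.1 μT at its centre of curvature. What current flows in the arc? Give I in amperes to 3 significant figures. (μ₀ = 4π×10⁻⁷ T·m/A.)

I ≈ 1.63 A

For a circular arc, B = μ₀Iφ/(4πR) with φ in radians; here φ = 3.142 rad.
So I = 4πRB/(μ₀φ) = 4π × 0.0131 × 3.91×10⁻⁵ / (4π×10⁻⁷ × 3.142) = 1.63 A.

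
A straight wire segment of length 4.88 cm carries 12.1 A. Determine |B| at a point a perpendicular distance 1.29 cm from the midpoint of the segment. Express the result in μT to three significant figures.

B ≈ 166 μT

For a finite straight segment, B = (μ₀I/4πd)(sinθ₁ + sinθ₂), where θ₁, θ₂ are the angles from the perpendicular to each end.
The perpendicular from the point meets the wire at its midpoint, so each end is L/2 = 0.0244 m away along the wire.
sinθ₁ = 0.0244/√(0.0244²+0.0129²) = 0.8841; sinθ₂ = 0.0244/√(0.0244²+0.0129²) = 0.8841.
B = (4π×10⁻⁷ × 12.1) / (4π × 0.0129) × (0.8841 + 0.8841) = 1.66×10⁻⁴ T.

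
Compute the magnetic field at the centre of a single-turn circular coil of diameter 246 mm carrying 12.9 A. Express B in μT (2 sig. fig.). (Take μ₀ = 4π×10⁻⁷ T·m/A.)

B ≈ 66 μT

At the centre of a circular loop the Biot–Savart law gives B = μ₀I/(2R) (so R = 0.123 m).
B = (4π×10⁻⁷ × 12.9) / (2 × 0.123) = 6.59×10⁻⁵ T.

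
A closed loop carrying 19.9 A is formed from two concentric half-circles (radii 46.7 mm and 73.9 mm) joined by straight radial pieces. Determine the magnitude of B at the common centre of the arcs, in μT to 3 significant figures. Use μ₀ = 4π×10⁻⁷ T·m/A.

B ≈ 49.3 μT

The radial connectors point toward the centre, so dl × r̂ = 0 and they contribute nothing.
Each semicircle gives μ₀I/(4R): inner arc 1.34×10⁻⁴ T, outer arc 8.46×10⁻⁵ T.
The two arcs carry current in opposite angular senses, so their fields oppose: B = |1.34×10⁻⁴ − 8.46×10⁻⁵| = 4.93×10⁻⁵ T.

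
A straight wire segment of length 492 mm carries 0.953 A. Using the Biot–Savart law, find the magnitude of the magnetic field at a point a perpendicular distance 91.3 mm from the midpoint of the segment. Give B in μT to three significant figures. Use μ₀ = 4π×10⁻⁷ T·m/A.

B ≈ 1.96 μT

For a finite straight segment, B = (μ₀I/4πd)(sinθ₁ + sinθ₂), where θ₁, θ₂ are the angles from the perpendicular to each end.
The perpendicular from the point meets the wire at its midpoint, so each end is L/2 = 0.246 m away along the wire.
sinθ₁ = 0.246/√(0.246²+0.0913²) = 0.9375; sinθ₂ = 0.246/√(0.246²+0.0913²) = 0.9375.
B = (4π×10⁻⁷ × 0.953) / (4π × 0.0913) × (0.9375 + 0.9375) = 1.96×10⁻⁶ T.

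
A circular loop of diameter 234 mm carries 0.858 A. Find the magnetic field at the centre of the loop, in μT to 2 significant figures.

B ≈ 4.6 μT

At the centre of a circular loop the Biot–Savart law gives B = μ₀I/(2R) (so R = 0.117 m).
B = (4π×10⁻⁷ × 0.858) / (2 × 0.117) = 4.61×10⁻⁶ T.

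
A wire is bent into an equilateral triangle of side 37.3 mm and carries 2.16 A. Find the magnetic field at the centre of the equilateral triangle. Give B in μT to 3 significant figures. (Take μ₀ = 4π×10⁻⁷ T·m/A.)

B ≈ 104 μT

Each side is a finite straight segment at perpendicular distance d = a/(2 tan(π/3)) = 0.01077 m from the centre, with end-angles ±π/3.
One side contributes B₁ = (μ₀I/4πd)·2 sin(π/3) = 3.47×10⁻⁵ T.
All 3 sides add in the same direction: B = 3 × 3.47×10⁻⁵ = 1.04×10⁻⁴ T.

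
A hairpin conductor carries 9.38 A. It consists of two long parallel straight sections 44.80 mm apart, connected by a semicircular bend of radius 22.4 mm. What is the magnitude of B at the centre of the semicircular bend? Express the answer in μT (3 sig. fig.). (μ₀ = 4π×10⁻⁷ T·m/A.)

B ≈ 215 μT

The semicircular arc contributes B_arc = μ₀I·π/(4πR) = μ₀I/(4R) = 1.32×10⁻⁴ T.
Each semi-infinite lead is at perpendicular distance R = 0.0224 m from the centre, with the perpendicular foot at its near end, so it contributes μ₀I/(4πR); both point the same way, together 8.38×10⁻⁵ T.
Arc and leads all point the same direction: B = 1.32×10⁻⁴ + 8.38×10⁻⁵ = 2.15×10⁻⁴ T.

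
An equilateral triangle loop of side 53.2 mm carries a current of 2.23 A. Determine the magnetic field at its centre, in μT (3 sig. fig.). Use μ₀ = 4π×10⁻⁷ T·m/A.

B ≈ 75.5 μT

Each side is a finite straight segment at perpendicular distance d = a/(2 tan(π/3)) = 0.01536 m from the centre, with end-angles ±π/3.
One side contributes B₁ = (μ₀I/4πd)·2 sin(π/3) = 2.52×10⁻⁵ T.
All 3 sides add in the same direction: B = 3 × 2.52×10⁻⁵ = 7.55×10⁻⁵ T.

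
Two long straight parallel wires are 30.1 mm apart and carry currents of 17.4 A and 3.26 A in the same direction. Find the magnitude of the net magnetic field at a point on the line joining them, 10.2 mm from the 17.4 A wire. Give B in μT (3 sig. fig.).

B ≈ 308 μT

Each long wire gives B = μ₀I/(2πd). Distances are d₁ = 0.0102 m and d₂ = 0.0199 m.
B₁ = 3.41×10⁻⁴ T, B₂ = 3.28×10⁻⁵ T.
Between parallel currents the two contributions point in opposite directions, so they subtract. B = |B₁ − B₂| = |3.41×10⁻⁴ − 3.28×10⁻⁵| = 3.08×10⁻⁴ T.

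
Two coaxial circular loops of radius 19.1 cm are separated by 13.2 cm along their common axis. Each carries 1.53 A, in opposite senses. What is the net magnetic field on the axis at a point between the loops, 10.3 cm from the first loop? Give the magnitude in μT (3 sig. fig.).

Each loop contributes B = μ₀IR²/[2(R²+z²)^(3/2)] on the axis, with z measured from that loop.
Loop 1 (z = 0.103 m): B₁ = 3.43×10⁻⁶ T. Loop 2 (z = 0.029 m): B₂ = 4.86×10⁻⁶ T.
The fields oppose: B = |B₁ − B₂| = 1.43×10⁻⁶ T.

B ≈ 1.43 μT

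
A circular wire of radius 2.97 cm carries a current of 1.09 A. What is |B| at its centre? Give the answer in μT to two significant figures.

At the centre of a circular loop the Biot–Savart law gives B = μ₀I/(2R).
B = (4π×10⁻⁷ × 1.09) / (2 × 0.0297) = 2.31×10⁻⁵ T.

B ≈ 23 μT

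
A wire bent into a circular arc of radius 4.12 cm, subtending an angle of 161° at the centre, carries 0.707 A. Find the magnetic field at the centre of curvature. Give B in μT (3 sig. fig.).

The Biot–Savart field of a circular arc at its centre is B = μ₀Iφ/(4πR), with φ = 2.81 rad.
B = (4π×10⁻⁷ × 0.707 × 2.81) / (4π × 0.0412) = 4.82×10⁻⁶ T.

B ≈ 4.82 μT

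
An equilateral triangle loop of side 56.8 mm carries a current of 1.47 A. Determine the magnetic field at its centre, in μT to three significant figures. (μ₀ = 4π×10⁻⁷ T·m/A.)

B ≈ 46.6 μT

Each side is a finite straight segment at perpendicular distance d = a/(2 tan(π/3)) = 0.0164 m from the centre, with end-angles ±π/3.
One side contributes B₁ = (μ₀I/4πd)·2 sin(π/3) = 1.55×10⁻⁵ T.
All 3 sides add in the same direction: B = 3 × 1.55×10⁻⁵ = 4.66×10⁻⁵ T.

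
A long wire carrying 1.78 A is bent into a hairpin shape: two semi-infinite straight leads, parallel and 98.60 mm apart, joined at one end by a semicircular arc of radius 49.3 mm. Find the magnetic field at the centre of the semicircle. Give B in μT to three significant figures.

The semicircular arc contributes B_arc = μ₀I·π/(4πR) = μ₀I/(4R) = 1.13×10⁻⁵ T.
Each semi-infinite lead is at perpendicular distance R = 0.0493 m from the centre, with the perpendicular foot at its near end, so it contributes μ₀I/(4πR); both point the same way, together 7.22×10⁻⁶ T.
Arc and leads all point the same direction: B = 1.13×10⁻⁵ + 7.22×10⁻⁶ = 1.86×10⁻⁵ T.

B ≈ 18.6 μT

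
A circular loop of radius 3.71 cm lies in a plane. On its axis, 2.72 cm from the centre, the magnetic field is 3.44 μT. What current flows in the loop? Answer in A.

On the axis of a loop, B = μ₀IR²/[2(R²+z²)^(3/2)], so I = 2B(R²+z²)^(3/2)/(μ₀R²).
R² + z² = 0.001376 + 0.0007398 = 0.002116 m²; raised to 3/2 gives 9.74×10⁻⁵ m³.
I = 2 × 3.44×10⁻⁶ × 9.74×10⁻⁵ / (1.26×10⁻⁶ × 0.001376) = 0.387 A.

I ≈ 0.387 A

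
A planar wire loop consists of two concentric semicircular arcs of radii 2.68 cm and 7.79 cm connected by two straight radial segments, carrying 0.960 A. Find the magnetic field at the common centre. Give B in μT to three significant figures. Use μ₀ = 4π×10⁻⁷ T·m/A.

B ≈ 7.38 μT

The radial connectors point toward the centre, so dl × r̂ = 0 and they contribute nothing.
Each semicircle gives μ₀I/(4R): inner arc 1.13×10⁻⁵ T, outer arc 3.87×10⁻⁶ T.
The two arcs carry current in opposite angular senses, so their fields oppose: B = |1.13×10⁻⁵ − 3.87×10⁻⁶| = 7.38×10⁻⁶ T.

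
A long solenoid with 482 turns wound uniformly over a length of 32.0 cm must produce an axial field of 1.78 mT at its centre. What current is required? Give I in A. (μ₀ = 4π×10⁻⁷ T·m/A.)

I ≈ 0.940 A

Inside a long solenoid B = μ₀nI with n = 1506 m⁻¹, so I = B/(μ₀n).
I = 1.78×10⁻³ / (4π×10⁻⁷ × 1506) = 0.940 A.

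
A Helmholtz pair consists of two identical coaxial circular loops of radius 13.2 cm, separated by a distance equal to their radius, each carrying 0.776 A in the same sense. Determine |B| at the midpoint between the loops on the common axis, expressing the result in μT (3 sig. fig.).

Each loop contributes B = μ₀IR²/[2(R²+z²)^(3/2)] on the axis, with z measured from that loop.
Loop 1 (z = 0.066 m): B₁ = 2.64×10⁻⁶ T. Loop 2 (z = 0.066 m): B₂ = 2.64×10⁻⁶ T.
The fields add: B = B₁ + B₂ = 5.29×10⁻⁶ T.

B ≈ 5.29 μT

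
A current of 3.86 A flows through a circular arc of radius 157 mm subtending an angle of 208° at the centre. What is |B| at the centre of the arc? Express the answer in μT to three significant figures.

The Biot–Savart field of a circular arc at its centre is B = μ₀Iφ/(4πR), with φ = 3.63 rad.
B = (4π×10⁻⁷ × 3.86 × 3.63) / (4π × 0.157) = 8.93×10⁻⁶ T.

B ≈ 8.93 μT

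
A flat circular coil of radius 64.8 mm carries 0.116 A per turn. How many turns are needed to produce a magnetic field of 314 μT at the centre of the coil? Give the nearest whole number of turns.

N = 279

For an N-turn coil, B = Nμ₀I/(2R). A single turn gives B₁ = 1.12×10⁻⁶ T with R = 0.0648 m.
N = B/B₁ = 3.14×10⁻⁴ / 1.12×10⁻⁶ = 279.17.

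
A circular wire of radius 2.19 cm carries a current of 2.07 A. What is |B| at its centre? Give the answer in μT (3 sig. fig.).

B ≈ 59.4 μT

At the centre of a circular loop the Biot–Savart law gives B = μ₀I/(2R).
B = (4π×10⁻⁷ × 2.07) / (2 × 0.0219) = 5.94×10⁻⁵ T.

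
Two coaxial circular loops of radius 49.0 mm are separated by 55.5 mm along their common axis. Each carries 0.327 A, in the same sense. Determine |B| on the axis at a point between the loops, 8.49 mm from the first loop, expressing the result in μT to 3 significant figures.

B ≈ 5.59 μT

Each loop contributes B = μ₀IR²/[2(R²+z²)^(3/2)] on the axis, with z measured from that loop.
Loop 1 (z = 0.00849 m): B₁ = 4.01×10⁻⁶ T. Loop 2 (z = 0.04701 m): B₂ = 1.58×10⁻⁶ T.
The fields add: B = B₁ + B₂ = 5.59×10⁻⁶ T.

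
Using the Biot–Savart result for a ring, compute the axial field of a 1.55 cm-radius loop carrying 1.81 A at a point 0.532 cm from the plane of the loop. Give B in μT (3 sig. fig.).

On the axis of a circular loop, B = μ₀IR² / [2(R²+z²)^(3/2)].
R² + z² = (0.0155)² + (0.00532)² = 0.0002686 m², and (R²+z²)^(3/2) = 4.40×10⁻⁶ m³.
B = (4π×10⁻⁷ × 1.81 × 0.0002403) / (2 × 4.40×10⁻⁶) = 6.21×10⁻⁵ T.

B ≈ 62.1 μT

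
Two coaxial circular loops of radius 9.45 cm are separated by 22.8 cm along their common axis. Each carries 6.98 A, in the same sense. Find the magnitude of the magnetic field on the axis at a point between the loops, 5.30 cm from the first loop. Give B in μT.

B ≈ 35.8 μT

Each loop contributes B = μ₀IR²/[2(R²+z²)^(3/2)] on the axis, with z measured from that loop.
Loop 1 (z = 0.053 m): B₁ = 3.08×10⁻⁵ T. Loop 2 (z = 0.175 m): B₂ = 4.98×10⁻⁶ T.
The fields add: B = B₁ + B₂ = 3.58×10⁻⁵ T.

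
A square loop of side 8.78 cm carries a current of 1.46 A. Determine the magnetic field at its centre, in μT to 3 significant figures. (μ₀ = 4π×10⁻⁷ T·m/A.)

Each side is a finite straight segment at perpendicular distance d = a/(2 tan(π/4)) = 0.0439 m from the centre, with end-angles ±π/4.
One side contributes B₁ = (μ₀I/4πd)·2 sin(π/4) = 4.70×10⁻⁶ T.
All 4 sides add in the same direction: B = 4 × 4.70×10⁻⁶ = 1.88×10⁻⁵ T.

B ≈ 18.8 μT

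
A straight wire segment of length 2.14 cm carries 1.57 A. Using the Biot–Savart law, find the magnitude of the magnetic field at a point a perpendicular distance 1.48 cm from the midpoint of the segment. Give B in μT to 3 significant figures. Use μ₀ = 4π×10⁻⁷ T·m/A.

For a finite straight segment, B = (μ₀I/4πd)(sinθ₁ + sinθ₂), where θ₁, θ₂ are the angles from the perpendicular to each end.
The perpendicular from the point meets the wire at its midpoint, so each end is L/2 = 0.0107 m away along the wire.
sinθ₁ = 0.0107/√(0.0107²+0.0148²) = 0.5859; sinθ₂ = 0.0107/√(0.0107²+0.0148²) = 0.5859.
B = (4π×10⁻⁷ × 1.57) / (4π × 0.0148) × (0.5859 + 0.5859) = 1.24×10⁻⁵ T.

B ≈ 12.4 μT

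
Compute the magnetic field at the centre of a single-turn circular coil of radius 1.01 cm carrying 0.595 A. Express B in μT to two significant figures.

At the centre of a circular loop the Biot–Savart law gives B = μ₀I/(2R).
B = (4π×10⁻⁷ × 0.595) / (2 × 0.0101) = 3.70×10⁻⁵ T.

B ≈ 37 μT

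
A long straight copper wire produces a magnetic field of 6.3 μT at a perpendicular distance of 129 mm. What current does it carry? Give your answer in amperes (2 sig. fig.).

I ≈ 4.1 A

For a long straight wire B = μ₀I/(2πd), so I = 2πdB/μ₀.
I = 2π × 0.129 × 6.30×10⁻⁶ / (4π×10⁻⁷) = 4.06 A.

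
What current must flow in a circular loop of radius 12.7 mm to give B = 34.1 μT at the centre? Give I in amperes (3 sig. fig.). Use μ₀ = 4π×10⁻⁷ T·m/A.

At the centre of a circular loop B = μ₀I/(2R), so I = 2RB/μ₀.
With R = 0.0127 m, I = 2 × 0.0127 × 3.41×10⁻⁵ / (4π×10⁻⁷) = 0.689 A.

I ≈ 0.689 A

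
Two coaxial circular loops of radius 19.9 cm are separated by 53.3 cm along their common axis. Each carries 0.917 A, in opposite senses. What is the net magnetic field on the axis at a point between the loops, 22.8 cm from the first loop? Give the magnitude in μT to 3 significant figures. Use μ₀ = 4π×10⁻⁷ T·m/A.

Each loop contributes B = μ₀IR²/[2(R²+z²)^(3/2)] on the axis, with z measured from that loop.
Loop 1 (z = 0.228 m): B₁ = 8.23×10⁻⁷ T. Loop 2 (z = 0.305 m): B₂ = 4.72×10⁻⁷ T.
The fields oppose: B = |B₁ − B₂| = 3.51×10⁻⁷ T.

B ≈ 0.351 μT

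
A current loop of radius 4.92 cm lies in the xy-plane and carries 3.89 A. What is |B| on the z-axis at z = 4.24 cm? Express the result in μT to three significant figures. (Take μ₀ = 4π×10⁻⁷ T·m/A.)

On the axis of a circular loop, B = μ₀IR² / [2(R²+z²)^(3/2)].
R² + z² = (0.0492)² + (0.0424)² = 0.004218 m², and (R²+z²)^(3/2) = 2.74×10⁻⁴ m³.
B = (4π×10⁻⁷ × 3.89 × 0.002421) / (2 × 2.74×10⁻⁴) = 2.16×10⁻⁵ T.

B ≈ 21.6 μT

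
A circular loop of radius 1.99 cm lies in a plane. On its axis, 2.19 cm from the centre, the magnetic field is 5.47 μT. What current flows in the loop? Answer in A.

I ≈ 0.570 A

On the axis of a loop, B = μ₀IR²/[2(R²+z²)^(3/2)], so I = 2B(R²+z²)^(3/2)/(μ₀R²).
R² + z² = 0.000396 + 0.0004796 = 0.0008756 m²; raised to 3/2 gives 2.59×10⁻⁵ m³.
I = 2 × 5.47×10⁻⁶ × 2.59×10⁻⁵ / (1.26×10⁻⁶ × 0.000396) = 0.570 A.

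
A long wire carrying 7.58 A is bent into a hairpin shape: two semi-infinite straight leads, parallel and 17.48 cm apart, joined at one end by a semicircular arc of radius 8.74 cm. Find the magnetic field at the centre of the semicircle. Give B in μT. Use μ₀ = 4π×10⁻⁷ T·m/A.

B ≈ 44.6 μT

The semicircular arc contributes B_arc = μ₀I·π/(4πR) = μ₀I/(4R) = 2.72×10⁻⁵ T.
Each semi-infinite lead is at perpendicular distance R = 0.0874 m from the centre, with the perpendicular foot at its near end, so it contributes μ₀I/(4πR); both point the same way, together 1.73×10⁻⁵ T.
Arc and leads all point the same direction: B = 2.72×10⁻⁵ + 1.73×10⁻⁵ = 4.46×10⁻⁵ T.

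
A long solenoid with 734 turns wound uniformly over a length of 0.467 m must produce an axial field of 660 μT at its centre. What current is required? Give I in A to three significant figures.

I ≈ 0.334 A

Inside a long solenoid B = μ₀nI with n = 1572 m⁻¹, so I = B/(μ₀n).
I = 6.60×10⁻⁴ / (4π×10⁻⁷ × 1572) = 0.334 A.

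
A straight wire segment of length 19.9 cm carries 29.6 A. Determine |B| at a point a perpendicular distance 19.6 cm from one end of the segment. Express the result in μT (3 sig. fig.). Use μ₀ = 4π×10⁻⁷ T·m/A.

B ≈ 10.8 μT

For a finite straight segment, B = (μ₀I/4πd)(sinθ₁ + sinθ₂), where θ₁, θ₂ are the angles from the perpendicular to each end.
The perpendicular foot is at one end, so the two end-offsets along the wire are 0 and L = 0.199 m.
sinθ₁ = 0/√(0²+0.196²) = 0.0000; sinθ₂ = 0.199/√(0.199²+0.196²) = 0.7125.
B = (4π×10⁻⁷ × 29.6) / (4π × 0.196) × (0.0000 + 0.7125) = 1.08×10⁻⁵ T.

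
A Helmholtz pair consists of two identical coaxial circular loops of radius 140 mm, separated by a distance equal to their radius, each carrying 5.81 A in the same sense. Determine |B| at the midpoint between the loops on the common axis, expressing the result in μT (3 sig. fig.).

B ≈ 37.3 μT

Each loop contributes B = μ₀IR²/[2(R²+z²)^(3/2)] on the axis, with z measured from that loop.
Loop 1 (z = 0.07 m): B₁ = 1.87×10⁻⁵ T. Loop 2 (z = 0.07 m): B₂ = 1.87×10⁻⁵ T.
The fields add: B = B₁ + B₂ = 3.73×10⁻⁵ T.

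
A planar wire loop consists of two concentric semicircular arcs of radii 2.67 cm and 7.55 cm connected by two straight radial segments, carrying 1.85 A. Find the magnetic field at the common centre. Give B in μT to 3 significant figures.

The radial connectors point toward the centre, so dl × r̂ = 0 and they contribute nothing.
Each semicircle gives μ₀I/(4R): inner arc 2.18×10⁻⁵ T, outer arc 7.70×10⁻⁶ T.
The two arcs carry current in opposite angular senses, so their fields oppose: B = |2.18×10⁻⁵ − 7.70×10⁻⁶| = 1.41×10⁻⁵ T.

B ≈ 14.1 μT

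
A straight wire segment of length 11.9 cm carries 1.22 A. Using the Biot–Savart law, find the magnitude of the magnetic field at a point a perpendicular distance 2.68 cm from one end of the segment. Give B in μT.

For a finite straight segment, B = (μ₀I/4πd)(sinθ₁ + sinθ₂), where θ₁, θ₂ are the angles from the perpendicular to each end.
The perpendicular foot is at one end, so the two end-offsets along the wire are 0 and L = 0.119 m.
sinθ₁ = 0/√(0²+0.0268²) = 0.0000; sinθ₂ = 0.119/√(0.119²+0.0268²) = 0.9756.
B = (4π×10⁻⁷ × 1.22) / (4π × 0.0268) × (0.0000 + 0.9756) = 4.44×10⁻⁶ T.

B ≈ 4.44 μT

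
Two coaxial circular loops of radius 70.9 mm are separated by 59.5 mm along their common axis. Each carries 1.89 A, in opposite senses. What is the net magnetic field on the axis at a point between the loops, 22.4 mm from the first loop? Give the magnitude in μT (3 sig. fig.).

Each loop contributes B = μ₀IR²/[2(R²+z²)^(3/2)] on the axis, with z measured from that loop.
Loop 1 (z = 0.0224 m): B₁ = 1.45×10⁻⁵ T. Loop 2 (z = 0.0371 m): B₂ = 1.17×10⁻⁵ T.
The fields oppose: B = |B₁ − B₂| = 2.87×10⁻⁶ T.

B ≈ 2.87 μT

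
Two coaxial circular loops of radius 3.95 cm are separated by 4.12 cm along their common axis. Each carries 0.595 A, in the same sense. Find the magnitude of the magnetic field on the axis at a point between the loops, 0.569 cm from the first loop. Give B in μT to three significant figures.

Each loop contributes B = μ₀IR²/[2(R²+z²)^(3/2)] on the axis, with z measured from that loop.
Loop 1 (z = 0.00569 m): B₁ = 9.18×10⁻⁶ T. Loop 2 (z = 0.03551 m): B₂ = 3.89×10⁻⁶ T.
The fields add: B = B₁ + B₂ = 1.31×10⁻⁵ T.

B ≈ 13.1 μT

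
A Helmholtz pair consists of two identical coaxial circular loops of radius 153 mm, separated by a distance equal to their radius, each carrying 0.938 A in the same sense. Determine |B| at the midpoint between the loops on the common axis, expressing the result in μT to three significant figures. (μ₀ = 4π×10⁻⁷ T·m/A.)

B ≈ 5.51 μT

Each loop contributes B = μ₀IR²/[2(R²+z²)^(3/2)] on the axis, with z measured from that loop.
Loop 1 (z = 0.0765 m): B₁ = 2.76×10⁻⁶ T. Loop 2 (z = 0.0765 m): B₂ = 2.76×10⁻⁶ T.
The fields add: B = B₁ + B₂ = 5.51×10⁻⁶ T.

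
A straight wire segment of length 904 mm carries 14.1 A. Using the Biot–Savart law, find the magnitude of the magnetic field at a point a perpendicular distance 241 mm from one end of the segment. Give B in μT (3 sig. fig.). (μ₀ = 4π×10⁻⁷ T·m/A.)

B ≈ 5.65 μT

For a finite straight segment, B = (μ₀I/4πd)(sinθ₁ + sinθ₂), where θ₁, θ₂ are the angles from the perpendicular to each end.
The perpendicular foot is at one end, so the two end-offsets along the wire are 0 and L = 0.904 m.
sinθ₁ = 0/√(0²+0.241²) = 0.0000; sinθ₂ = 0.904/√(0.904²+0.241²) = 0.9663.
B = (4π×10⁻⁷ × 14.1) / (4π × 0.241) × (0.0000 + 0.9663) = 5.65×10⁻⁶ T.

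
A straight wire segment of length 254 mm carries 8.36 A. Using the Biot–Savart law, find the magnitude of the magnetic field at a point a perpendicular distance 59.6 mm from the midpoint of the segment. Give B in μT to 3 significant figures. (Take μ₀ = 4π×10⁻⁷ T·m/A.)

B ≈ 25.4 μT

For a finite straight segment, B = (μ₀I/4πd)(sinθ₁ + sinθ₂), where θ₁, θ₂ are the angles from the perpendicular to each end.
The perpendicular from the point meets the wire at its midpoint, so each end is L/2 = 0.127 m away along the wire.
sinθ₁ = 0.127/√(0.127²+0.0596²) = 0.9053; sinθ₂ = 0.127/√(0.127²+0.0596²) = 0.9053.
B = (4π×10⁻⁷ × 8.36) / (4π × 0.0596) × (0.9053 + 0.9053) = 2.54×10⁻⁵ T.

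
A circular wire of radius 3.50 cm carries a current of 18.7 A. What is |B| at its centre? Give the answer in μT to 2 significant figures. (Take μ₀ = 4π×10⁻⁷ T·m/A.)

B ≈ 340 μT

At the centre of a circular loop the Biot–Savart law gives B = μ₀I/(2R).
B = (4π×10⁻⁷ × 18.7) / (2 × 0.035) = 3.36×10⁻⁴ T.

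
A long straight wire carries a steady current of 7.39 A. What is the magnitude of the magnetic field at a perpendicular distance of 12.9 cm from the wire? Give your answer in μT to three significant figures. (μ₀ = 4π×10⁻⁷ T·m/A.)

B ≈ 11.5 μT

For an infinitely long straight wire, B = μ₀I/(2πd).
B = (4π×10⁻⁷ × 7.39) / (2π × 0.129) = 1.15×10⁻⁵ T.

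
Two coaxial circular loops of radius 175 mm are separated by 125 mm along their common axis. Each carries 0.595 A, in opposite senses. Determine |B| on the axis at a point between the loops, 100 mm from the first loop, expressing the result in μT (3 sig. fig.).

Each loop contributes B = μ₀IR²/[2(R²+z²)^(3/2)] on the axis, with z measured from that loop.
Loop 1 (z = 0.1 m): B₁ = 1.40×10⁻⁶ T. Loop 2 (z = 0.025 m): B₂ = 2.07×10⁻⁶ T.
The fields oppose: B = |B₁ − B₂| = 6.74×10⁻⁷ T.

B ≈ 0.674 μT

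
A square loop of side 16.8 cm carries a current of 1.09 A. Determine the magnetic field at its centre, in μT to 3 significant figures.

B ≈ 7.34 μT

Each side is a finite straight segment at perpendicular distance d = a/(2 tan(π/4)) = 0.084 m from the centre, with end-angles ±π/4.
One side contributes B₁ = (μ₀I/4πd)·2 sin(π/4) = 1.84×10⁻⁶ T.
All 4 sides add in the same direction: B = 4 × 1.84×10⁻⁶ = 7.34×10⁻⁶ T.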